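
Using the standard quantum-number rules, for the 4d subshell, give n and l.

n = 4, l = 2

The leading integer gives n = 4; the letter 'd' means l = 2.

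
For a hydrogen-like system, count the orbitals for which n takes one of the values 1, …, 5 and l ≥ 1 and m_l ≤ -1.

20

Treat each shell separately and count matching orbitals:
n=2 → 1; n=3 → 3; n=4 → 6; n=5 → 10.
Total orbitals: 1 + 3 + 6 + 10 = 20.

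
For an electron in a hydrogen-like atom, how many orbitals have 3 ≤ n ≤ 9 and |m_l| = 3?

Treat each shell separately and count matching orbitals:
n=4 → 2; n=5 → 4; n=6 → 6; n=7 → 8; n=8 → 10; n=9 → 12.
Total orbitals: 2 + 4 + 6 + 8 + 10 + 12 = 42.

42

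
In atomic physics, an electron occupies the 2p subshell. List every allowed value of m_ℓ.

The 2p subshell has ℓ = 1, and m_ℓ takes every integer from −ℓ to +ℓ. With ℓ = 1 that gives the 3 values -1, 0, 1.

-1, 0, 1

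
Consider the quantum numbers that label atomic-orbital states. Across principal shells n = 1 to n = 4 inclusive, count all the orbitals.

Shell n has n² orbitals: 1²=1 + 2²=4 + 3²=9 + 4²=16 = 30 orbitals.

30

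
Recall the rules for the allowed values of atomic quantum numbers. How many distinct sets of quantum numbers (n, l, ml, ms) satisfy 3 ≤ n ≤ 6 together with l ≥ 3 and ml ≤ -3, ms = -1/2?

10

Per-shell orbital counts meeting the constraint:
n=4 → 1; n=5 → 3; n=6 → 6.
Orbitals: 1 + 3 + 6 = 10. With ms fixed to -1/2 there is one state per orbital, so 10 states.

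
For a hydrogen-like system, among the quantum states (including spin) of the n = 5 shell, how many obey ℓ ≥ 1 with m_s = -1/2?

24

With n = 5 the allowed ℓ are 0, 1, …, 4.
Per ℓ-value: ℓ=1 → 3; ℓ=2 → 5; ℓ=3 → 7; ℓ=4 → 9.
Orbitals: 3 + 5 + 7 + 9 = 24. With m_s fixed to a single value there is one state per orbital, giving 24 states.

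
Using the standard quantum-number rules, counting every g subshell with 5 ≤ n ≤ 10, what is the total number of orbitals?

A g subshell (ℓ = 4) exists for every n ≥ 5, so shells n = 5, 6, 7, 8, 9, 10 each contribute one — 6 subshells.
Since each g subshell has 2·4+1 = 9 orbitals, the total is 6 × 9 = 54.

54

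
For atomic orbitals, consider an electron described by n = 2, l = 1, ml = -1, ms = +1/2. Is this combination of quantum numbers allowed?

Valid

n = 2 is a positive integer. l = 1 satisfies 0 ≤ l ≤ n−1 = 1. ml = -1 lies in the range −l … +l (here −1 … 1). ms = +1/2 is one of ±1/2.
All four constraints are satisfied.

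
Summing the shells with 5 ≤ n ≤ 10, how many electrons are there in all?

Shell n has n² orbitals: 5²=25 + 6²=36 + 7²=49 + 8²=64 + 9²=81 + 10²=100 = 355 orbitals.
Two spin states per orbital: 2 × 355 = 710 electrons.

710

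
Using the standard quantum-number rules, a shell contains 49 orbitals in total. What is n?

n² = 49 ⇒ n = 7.

n = 7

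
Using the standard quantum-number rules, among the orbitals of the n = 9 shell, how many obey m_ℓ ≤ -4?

The (ℓ, m_ℓ) pairs meeting m_ℓ ≤ -4 give: ℓ=4 → 1; ℓ=5 → 2; ℓ=6 → 3; ℓ=7 → 4; ℓ=8 → 5.
Total orbitals: 1 + 2 + 3 + 4 + 5 = 15.

15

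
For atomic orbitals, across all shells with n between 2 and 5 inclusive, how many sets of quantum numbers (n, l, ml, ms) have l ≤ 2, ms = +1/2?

Treat each shell separately and count matching orbitals:
n=2 → 4; n=3 → 9; n=4 → 9; n=5 → 9.
Orbitals: 4 + 9 + 9 + 9 = 31. With ms fixed to +1/2 there is one state per orbital, so 31 states.

31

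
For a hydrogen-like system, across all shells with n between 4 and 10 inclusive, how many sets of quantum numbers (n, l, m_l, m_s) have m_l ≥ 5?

70

Per-shell orbital counts meeting the constraint:
n=6 → 1; n=7 → 3; n=8 → 6; n=9 → 10; n=10 → 15.
Orbitals: 1 + 3 + 6 + 10 + 15 = 35. Including both spin states (m_s = ±1/2) gives 2 × 35 = 70 states.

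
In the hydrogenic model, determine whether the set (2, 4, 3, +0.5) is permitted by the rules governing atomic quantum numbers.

No

The orbital quantum number must satisfy 0 ≤ l ≤ n−1. With n = 2 the allowed l values are 0, 1, so l = 4 is out of range.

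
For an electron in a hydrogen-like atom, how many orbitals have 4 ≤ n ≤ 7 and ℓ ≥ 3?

Go shell by shell, enumerating (ℓ, m_ℓ) with ℓ ≥ 3:
n=4 → 7; n=5 → 16; n=6 → 27; n=7 → 40.
Total orbitals: 7 + 16 + 27 + 40 = 90.

90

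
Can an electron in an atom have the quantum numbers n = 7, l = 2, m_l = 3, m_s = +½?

The magnetic quantum number must satisfy −l ≤ m_l ≤ l. With l = 2, m_l can only be -2, -1, 0, 1, 2, so m_l = 3 is forbidden.

Not allowed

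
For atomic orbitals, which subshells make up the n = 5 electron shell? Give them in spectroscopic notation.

For n = 5, ℓ runs from 0 to 4. In spectroscopic notation ℓ = 0,1,2,… ↔ s,p,d,f,g,h,i, so the subshells are 5s, 5p, 5d, 5f, 5g.

5s, 5p, 5d, 5f, 5g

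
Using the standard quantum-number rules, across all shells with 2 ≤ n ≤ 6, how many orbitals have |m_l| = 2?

20

Work shell by shell — for each n, count the (l, m_l) pairs that satisfy |m_l| = 2:
n=3 → 2; n=4 → 4; n=5 → 6; n=6 → 8.
Total orbitals: 2 + 4 + 6 + 8 = 20.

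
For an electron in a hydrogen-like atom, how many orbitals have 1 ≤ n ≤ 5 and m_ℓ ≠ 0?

40

Count contributing orbitals for each principal shell:
n=2 → 2; n=3 → 6; n=4 → 12; n=5 → 20.
Total orbitals: 2 + 6 + 12 + 20 = 40.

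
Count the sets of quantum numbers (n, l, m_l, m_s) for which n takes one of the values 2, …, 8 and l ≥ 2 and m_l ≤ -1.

154

For each n in the range, tally the orbitals obeying l ≥ 2 and m_l ≤ -1:
n=3 → 2; n=4 → 5; n=5 → 9; n=6 → 14; n=7 → 20; n=8 → 27.
Orbitals: 2 + 5 + 9 + 14 + 20 + 27 = 77. Including both spin states (m_s = ±1/2) gives 2 × 77 = 154 states.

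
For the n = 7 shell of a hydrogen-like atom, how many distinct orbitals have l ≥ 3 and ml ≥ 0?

22

With n = 7 the allowed l are 0, 1, …, 6.
Per l-value: l=3 → 4; l=4 → 5; l=5 → 6; l=6 → 7.
Total orbitals: 4 + 5 + 6 + 7 = 22.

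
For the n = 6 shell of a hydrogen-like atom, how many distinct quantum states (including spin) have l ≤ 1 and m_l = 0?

The n = 6 shell has l = 0 through 5; check each.
Contributions: l=0 → 1; l=1 → 1.
Orbitals: 1 + 1 = 2. Each orbital carries two spin states, so 2 × 2 = 4 states.

4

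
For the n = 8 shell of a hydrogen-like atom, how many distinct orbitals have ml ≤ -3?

Go through l = 0, …, 7 (the values permitted for n = 8).
The (l, ml) pairs meeting ml ≤ -3 give: l=3 → 1; l=4 → 2; l=5 → 3; l=6 → 4; l=7 → 5.
Total orbitals: 1 + 2 + 3 + 4 + 5 = 15.

15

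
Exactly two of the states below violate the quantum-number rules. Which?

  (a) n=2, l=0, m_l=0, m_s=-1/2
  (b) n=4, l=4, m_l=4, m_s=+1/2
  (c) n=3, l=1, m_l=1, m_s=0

(b) and (c)

(b) has l = 4 ≥ n = 4, violating 0 ≤ l ≤ n−1.
(c) has m_s = 0, but an electron's spin must be ±1/2.
The remaining set (a) satisfies all four rules.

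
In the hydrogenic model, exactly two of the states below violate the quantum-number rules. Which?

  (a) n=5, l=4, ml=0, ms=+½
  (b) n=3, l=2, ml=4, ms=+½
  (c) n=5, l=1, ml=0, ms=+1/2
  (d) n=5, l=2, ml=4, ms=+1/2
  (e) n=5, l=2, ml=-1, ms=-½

(b) has |ml| = 4 > l = 2, violating −l ≤ ml ≤ l.
(d) has |ml| = 4 > l = 2, violating −l ≤ ml ≤ l.
The remaining sets (a), (c), (e) satisfy all four rules.

(b) and (d)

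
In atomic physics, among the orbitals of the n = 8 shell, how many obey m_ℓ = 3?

5

The n = 8 shell has ℓ = 0 through 7; check each.
Per ℓ-value: ℓ=3 → 1; ℓ=4 → 1; ℓ=5 → 1; ℓ=6 → 1; ℓ=7 → 1.
Total orbitals: 1 + 1 + 1 + 1 + 1 = 5.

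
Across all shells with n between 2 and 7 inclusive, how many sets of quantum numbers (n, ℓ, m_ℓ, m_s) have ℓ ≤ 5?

252

Work shell by shell — for each n, count the (ℓ, m_ℓ) pairs that satisfy ℓ ≤ 5:
n=2 → 4; n=3 → 9; n=4 → 16; n=5 → 25; n=6 → 36; n=7 → 36.
Orbitals: 4 + 9 + 16 + 25 + 36 + 36 = 126. Including both spin states (m_s = ±1/2) gives 2 × 126 = 252 states.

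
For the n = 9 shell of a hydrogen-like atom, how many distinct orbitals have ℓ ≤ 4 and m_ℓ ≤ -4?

The (ℓ, m_ℓ) pairs meeting ℓ ≤ 4 and m_ℓ ≤ -4 give: ℓ=4 → 1.
Total orbitals: 1.

1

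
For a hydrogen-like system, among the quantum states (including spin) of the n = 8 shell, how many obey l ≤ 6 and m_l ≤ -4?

Contributions: l=4 → 1; l=5 → 2; l=6 → 3.
Orbitals: 1 + 2 + 3 = 6. Each orbital carries two spin states, so 6 × 2 = 12 states.

12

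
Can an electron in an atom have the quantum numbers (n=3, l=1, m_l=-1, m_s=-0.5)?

Yes

n = 3 is a positive integer. l = 1 satisfies 0 ≤ l ≤ n−1 = 2. m_l = -1 lies in the range −l … +l (here −1 … 1). m_s = -1/2 is one of ±1/2.
All four constraints are satisfied.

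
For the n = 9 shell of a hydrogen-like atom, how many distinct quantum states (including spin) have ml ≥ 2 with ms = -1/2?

The n = 9 shell has l = 0 through 8; check each.
Orbitals with ml ≥ 2, by l: l=2 → 1; l=3 → 2; l=4 → 3; l=5 → 4; l=6 → 5; l=7 → 6; l=8 → 7.
Orbitals: 1 + 2 + 3 + 4 + 5 + 6 + 7 = 28. With ms fixed to a single value there is one state per orbital, giving 28 states.

28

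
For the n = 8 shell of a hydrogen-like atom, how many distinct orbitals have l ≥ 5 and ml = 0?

3

For n = 8, l ranges over 0 … 7.
The (l, ml) pairs meeting l ≥ 5 and ml = 0 give: l=5 → 1; l=6 → 1; l=7 → 1.
Total orbitals: 1 + 1 + 1 = 3.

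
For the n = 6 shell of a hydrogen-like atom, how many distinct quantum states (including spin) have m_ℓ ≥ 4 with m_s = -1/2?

With n = 6 the allowed ℓ are 0, 1, …, 5.
Orbitals with m_ℓ ≥ 4, by ℓ: ℓ=4 → 1; ℓ=5 → 2.
Orbitals: 1 + 2 = 3. With m_s fixed to a single value there is one state per orbital, giving 3 states.

3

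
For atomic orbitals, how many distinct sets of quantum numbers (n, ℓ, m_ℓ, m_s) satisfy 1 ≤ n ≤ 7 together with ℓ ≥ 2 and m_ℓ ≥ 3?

40

Work shell by shell — for each n, count the (ℓ, m_ℓ) pairs that satisfy ℓ ≥ 2 and m_ℓ ≥ 3:
n=4 → 1; n=5 → 3; n=6 → 6; n=7 → 10.
Orbitals: 1 + 3 + 6 + 10 = 20. Including both spin states (m_s = ±1/2) gives 2 × 20 = 40 states.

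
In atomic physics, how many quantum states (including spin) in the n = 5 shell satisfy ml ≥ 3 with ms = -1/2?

3

The n = 5 shell has l = 0 through 4; check each.
Contributions: l=3 → 1; l=4 → 2.
Orbitals: 1 + 2 = 3. With ms fixed to a single value there is one state per orbital, giving 3 states.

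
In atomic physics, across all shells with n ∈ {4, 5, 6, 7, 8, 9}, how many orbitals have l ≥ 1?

265

Per-shell orbital counts meeting the constraint:
n=4 → 15; n=5 → 24; n=6 → 35; n=7 → 48; n=8 → 63; n=9 → 80.
Total orbitals: 15 + 24 + 35 + 48 + 63 + 80 = 265.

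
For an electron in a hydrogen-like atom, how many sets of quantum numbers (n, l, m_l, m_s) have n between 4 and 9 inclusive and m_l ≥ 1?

232

Go shell by shell, enumerating (l, m_l) with m_l ≥ 1:
n=4 → 6; n=5 → 10; n=6 → 15; n=7 → 21; n=8 → 28; n=9 → 36.
Orbitals: 6 + 10 + 15 + 21 + 28 + 36 = 116. Including both spin states (m_s = ±1/2) gives 2 × 116 = 232 states.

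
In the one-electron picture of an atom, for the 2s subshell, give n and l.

The leading integer gives n = 2; the letter 's' means l = 0.

n = 2, l = 0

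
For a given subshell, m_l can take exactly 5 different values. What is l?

l = 2 (d)

m_l ranges over 2l+1 integers, so 2l+1 = 5 ⇒ l = 2.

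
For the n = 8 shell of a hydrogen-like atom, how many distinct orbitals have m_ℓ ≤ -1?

The n = 8 shell has ℓ = 0 through 7; check each.
Contributions: ℓ=1 → 1; ℓ=2 → 2; ℓ=3 → 3; ℓ=4 → 4; ℓ=5 → 5; ℓ=6 → 6; ℓ=7 → 7.
Total orbitals: 1 + 2 + 3 + 4 + 5 + 6 + 7 = 28.

28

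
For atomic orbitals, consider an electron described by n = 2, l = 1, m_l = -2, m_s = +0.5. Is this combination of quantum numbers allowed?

Invalid

The magnetic quantum number must satisfy −l ≤ m_l ≤ l. With l = 1, m_l can only be -1, 0, 1, so m_l = -2 is forbidden.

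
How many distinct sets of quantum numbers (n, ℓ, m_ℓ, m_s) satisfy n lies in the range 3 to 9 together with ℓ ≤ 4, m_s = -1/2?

Count contributing orbitals for each principal shell:
n=3 → 9; n=4 → 16; n=5 → 25; n=6 → 25; n=7 → 25; n=8 → 25; n=9 → 25.
Orbitals: 9 + 16 + 25 + 25 + 25 + 25 + 25 = 150. With m_s fixed to -1/2 there is one state per orbital, so 150 states.

150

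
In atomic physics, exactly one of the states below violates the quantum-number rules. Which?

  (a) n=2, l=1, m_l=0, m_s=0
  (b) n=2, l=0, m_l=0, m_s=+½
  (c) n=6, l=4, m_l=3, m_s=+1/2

(a)

(a) has m_s = 0, but an electron's spin must be ±1/2.
The remaining sets (b), (c) satisfy all four rules.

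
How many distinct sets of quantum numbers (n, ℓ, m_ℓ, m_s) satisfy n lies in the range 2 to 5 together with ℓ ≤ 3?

90

Treat each shell separately and count matching orbitals:
n=2 → 4; n=3 → 9; n=4 → 16; n=5 → 16.
Orbitals: 4 + 9 + 16 + 16 = 45. Including both spin states (m_s = ±1/2) gives 2 × 45 = 90 states.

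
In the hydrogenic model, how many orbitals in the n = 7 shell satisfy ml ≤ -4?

6

Go through l = 0, …, 6 (the values permitted for n = 7).
Contributions: l=4 → 1; l=5 → 2; l=6 → 3.
Total orbitals: 1 + 2 + 3 = 6.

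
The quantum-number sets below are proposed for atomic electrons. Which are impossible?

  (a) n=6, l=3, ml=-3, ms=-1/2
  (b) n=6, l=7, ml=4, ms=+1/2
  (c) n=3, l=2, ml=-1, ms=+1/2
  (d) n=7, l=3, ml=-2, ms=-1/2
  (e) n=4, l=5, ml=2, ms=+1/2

(b) has l = 7 ≥ n = 6, violating 0 ≤ l ≤ n−1.
(e) has l = 5 ≥ n = 4, violating 0 ≤ l ≤ n−1.
The remaining sets (a), (c), (d) satisfy all four rules.

(b) and (e)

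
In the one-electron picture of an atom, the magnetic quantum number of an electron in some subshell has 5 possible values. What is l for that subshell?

m_l ranges over 2l+1 integers, so 2l+1 = 5 ⇒ l = 2.

l = 2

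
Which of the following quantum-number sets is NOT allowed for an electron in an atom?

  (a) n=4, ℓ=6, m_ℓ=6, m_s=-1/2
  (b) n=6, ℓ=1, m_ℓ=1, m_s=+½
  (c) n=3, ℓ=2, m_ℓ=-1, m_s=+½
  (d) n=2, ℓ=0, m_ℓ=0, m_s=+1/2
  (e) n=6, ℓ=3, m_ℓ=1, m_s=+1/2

(a) has ℓ = 6 ≥ n = 4, violating 0 ≤ ℓ ≤ n−1.
The remaining sets (b), (c), (d), (e) satisfy all four rules.

(a)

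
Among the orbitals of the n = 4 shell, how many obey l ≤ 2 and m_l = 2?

1

Go through l = 0, …, 3 (the values permitted for n = 4).
Contributions: l=2 → 1.
Total orbitals: 1.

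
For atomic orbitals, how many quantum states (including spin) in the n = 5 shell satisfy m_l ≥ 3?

With n = 5 the allowed l are 0, 1, …, 4.
The (l, m_l) pairs meeting m_l ≥ 3 give: l=3 → 1; l=4 → 2.
Orbitals: 1 + 2 = 3. Each orbital carries two spin states, so 3 × 2 = 6 states.

6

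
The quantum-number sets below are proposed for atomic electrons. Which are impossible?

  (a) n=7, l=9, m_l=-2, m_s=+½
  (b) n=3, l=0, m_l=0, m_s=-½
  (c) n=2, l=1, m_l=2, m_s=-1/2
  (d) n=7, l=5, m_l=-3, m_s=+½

(a) has l = 9 ≥ n = 7, violating 0 ≤ l ≤ n−1.
(c) has |m_l| = 2 > l = 1, violating −l ≤ m_l ≤ l.
The remaining sets (b), (d) satisfy all four rules.

(a) and (c)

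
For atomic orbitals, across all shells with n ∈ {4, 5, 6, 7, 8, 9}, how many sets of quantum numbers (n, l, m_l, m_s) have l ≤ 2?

Per-shell orbital counts meeting the constraint:
n=4 → 9; n=5 → 9; n=6 → 9; n=7 → 9; n=8 → 9; n=9 → 9.
Orbitals: 9 + 9 + 9 + 9 + 9 + 9 = 54. Including both spin states (m_s = ±1/2) gives 2 × 54 = 108 states.

108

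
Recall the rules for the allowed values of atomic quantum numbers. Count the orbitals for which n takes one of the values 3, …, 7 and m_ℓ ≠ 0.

Go shell by shell, enumerating (ℓ, m_ℓ) with m_ℓ ≠ 0:
n=3 → 6; n=4 → 12; n=5 → 20; n=6 → 30; n=7 → 42.
Total orbitals: 6 + 12 + 20 + 30 + 42 = 110.

110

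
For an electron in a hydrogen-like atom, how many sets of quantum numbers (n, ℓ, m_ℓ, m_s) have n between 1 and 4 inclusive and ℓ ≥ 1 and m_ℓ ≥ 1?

20

Treat each shell separately and count matching orbitals:
n=2 → 1; n=3 → 3; n=4 → 6.
Orbitals: 1 + 3 + 6 = 10. Including both spin states (m_s = ±1/2) gives 2 × 10 = 20 states.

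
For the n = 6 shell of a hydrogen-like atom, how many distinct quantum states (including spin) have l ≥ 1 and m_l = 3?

6

Go through l = 0, …, 5 (the values permitted for n = 6).
The (l, m_l) pairs meeting l ≥ 1 and m_l = 3 give: l=3 → 1; l=4 → 1; l=5 → 1.
Orbitals: 1 + 1 + 1 = 3. Each orbital carries two spin states, so 3 × 2 = 6 states.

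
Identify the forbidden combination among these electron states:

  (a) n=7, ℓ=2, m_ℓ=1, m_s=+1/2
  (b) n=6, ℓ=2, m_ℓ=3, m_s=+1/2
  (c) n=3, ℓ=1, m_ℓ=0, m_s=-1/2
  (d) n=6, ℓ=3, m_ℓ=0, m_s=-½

(b)

(b) has |m_ℓ| = 3 > ℓ = 2, violating −ℓ ≤ m_ℓ ≤ ℓ.
The remaining sets (a), (c), (d) satisfy all four rules.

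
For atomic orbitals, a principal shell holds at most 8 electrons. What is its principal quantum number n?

2n² = 8 ⇒ n² = 4 ⇒ n = 2.

n = 2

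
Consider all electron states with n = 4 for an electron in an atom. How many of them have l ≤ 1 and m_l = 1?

2

For n = 4, l ranges over 0 … 3.
Orbitals with l ≤ 1 and m_l = 1, by l: l=1 → 1.
Orbitals: 1. Each orbital carries two spin states, so 1 × 2 = 2 states.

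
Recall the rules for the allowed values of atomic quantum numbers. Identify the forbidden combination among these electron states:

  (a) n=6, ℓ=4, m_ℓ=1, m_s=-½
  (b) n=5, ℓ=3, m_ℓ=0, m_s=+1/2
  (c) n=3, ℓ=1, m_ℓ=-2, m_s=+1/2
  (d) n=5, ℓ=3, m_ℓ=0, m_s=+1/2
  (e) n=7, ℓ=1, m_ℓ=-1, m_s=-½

(c) has |m_ℓ| = 2 > ℓ = 1, violating −ℓ ≤ m_ℓ ≤ ℓ.
The remaining sets (a), (b), (d), (e) satisfy all four rules.

(c)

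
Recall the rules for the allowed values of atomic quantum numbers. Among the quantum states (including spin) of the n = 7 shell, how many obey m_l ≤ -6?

2

Go through l = 0, …, 6 (the values permitted for n = 7).
Orbitals with m_l ≤ -6, by l: l=6 → 1.
Orbitals: 1. Each orbital carries two spin states, so 1 × 2 = 2 states.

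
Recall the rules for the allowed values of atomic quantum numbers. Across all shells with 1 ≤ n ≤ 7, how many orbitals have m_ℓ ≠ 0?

112

Work shell by shell — for each n, count the (ℓ, m_ℓ) pairs that satisfy m_ℓ ≠ 0:
n=2 → 2; n=3 → 6; n=4 → 12; n=5 → 20; n=6 → 30; n=7 → 42.
Total orbitals: 2 + 6 + 12 + 20 + 30 + 42 = 112.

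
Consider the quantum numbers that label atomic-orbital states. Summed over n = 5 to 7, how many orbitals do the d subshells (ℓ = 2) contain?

15

A d subshell (ℓ = 2) exists for every n ≥ 3, so shells n = 5, 6, 7 each contribute one — 3 subshells.
Since each d subshell has 2·2+1 = 5 orbitals, the total is 3 × 5 = 15.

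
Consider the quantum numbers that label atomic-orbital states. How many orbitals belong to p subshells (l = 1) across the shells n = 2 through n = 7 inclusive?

A p subshell (l = 1) exists for every n ≥ 2, so shells n = 2, 3, 4, 5, 6, 7 each contribute one — 6 subshells.
Since each p subshell has 2·1+1 = 3 orbitals, the total is 6 × 3 = 18.

18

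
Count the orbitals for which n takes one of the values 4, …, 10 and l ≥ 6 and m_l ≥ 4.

40

Per-shell orbital counts meeting the constraint:
n=7 → 3; n=8 → 7; n=9 → 12; n=10 → 18.
Total orbitals: 3 + 7 + 12 + 18 = 40.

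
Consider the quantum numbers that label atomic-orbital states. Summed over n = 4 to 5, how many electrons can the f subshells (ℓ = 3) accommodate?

An f subshell (ℓ = 3) exists for every n ≥ 4, so shells n = 4, 5 each contribute one — 2 subshells.
Since each f subshell holds 2(2·3+1) = 14 electrons, the total is 2 × 14 = 28.

28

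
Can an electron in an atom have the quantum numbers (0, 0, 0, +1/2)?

Invalid

The principal quantum number must be a positive integer (n ≥ 1), but here n = 0.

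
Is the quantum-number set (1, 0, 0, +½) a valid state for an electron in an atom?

n = 1 is a positive integer. l = 0 satisfies 0 ≤ l ≤ n−1 = 0. ml = 0 lies in the range −l … +l (here 0). ms = +1/2 is one of ±1/2.
All four constraints are satisfied.

Allowed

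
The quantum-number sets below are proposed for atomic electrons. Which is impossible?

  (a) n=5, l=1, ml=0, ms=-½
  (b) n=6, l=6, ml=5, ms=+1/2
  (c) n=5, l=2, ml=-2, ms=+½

(b) has l = 6 ≥ n = 6, violating 0 ≤ l ≤ n−1.
The remaining sets (a), (c) satisfy all four rules.

(b)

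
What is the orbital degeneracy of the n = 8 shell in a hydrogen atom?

64

The n = 8 shell contains n² = 8² = 64 orbitals.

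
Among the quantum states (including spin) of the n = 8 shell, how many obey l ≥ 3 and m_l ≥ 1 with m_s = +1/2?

Orbitals with l ≥ 3 and m_l ≥ 1, by l: l=3 → 3; l=4 → 4; l=5 → 5; l=6 → 6; l=7 → 7.
Orbitals: 3 + 4 + 5 + 6 + 7 = 25. With m_s fixed to a single value there is one state per orbital, giving 25 states.

25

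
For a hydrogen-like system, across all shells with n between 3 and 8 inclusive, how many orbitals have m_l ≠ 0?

166

Treat each shell separately and count matching orbitals:
n=3 → 6; n=4 → 12; n=5 → 20; n=6 → 30; n=7 → 42; n=8 → 56.
Total orbitals: 6 + 12 + 20 + 30 + 42 + 56 = 166.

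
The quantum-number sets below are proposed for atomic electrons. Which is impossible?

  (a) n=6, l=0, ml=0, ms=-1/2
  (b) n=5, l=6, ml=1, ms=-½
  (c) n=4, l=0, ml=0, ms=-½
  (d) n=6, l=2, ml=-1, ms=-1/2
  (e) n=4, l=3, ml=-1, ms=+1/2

(b)

(b) has l = 6 ≥ n = 5, violating 0 ≤ l ≤ n−1.
The remaining sets (a), (c), (d), (e) satisfy all four rules.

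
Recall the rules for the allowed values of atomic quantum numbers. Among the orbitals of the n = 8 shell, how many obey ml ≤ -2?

Orbitals with ml ≤ -2, by l: l=2 → 1; l=3 → 2; l=4 → 3; l=5 → 4; l=6 → 5; l=7 → 6.
Total orbitals: 1 + 2 + 3 + 4 + 5 + 6 = 21.

21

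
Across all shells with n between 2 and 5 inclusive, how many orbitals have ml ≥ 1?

For each n in the range, tally the orbitals obeying ml ≥ 1:
n=2 → 1; n=3 → 3; n=4 → 6; n=5 → 10.
Total orbitals: 1 + 3 + 6 + 10 = 20.

20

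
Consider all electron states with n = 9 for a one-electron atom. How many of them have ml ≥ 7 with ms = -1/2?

3

The n = 9 shell has l = 0 through 8; check each.
Per l-value: l=7 → 1; l=8 → 2.
Orbitals: 1 + 2 = 3. With ms fixed to a single value there is one state per orbital, giving 3 states.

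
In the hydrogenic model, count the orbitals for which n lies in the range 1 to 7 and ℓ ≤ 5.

Count contributing orbitals for each principal shell:
n=1 → 1; n=2 → 4; n=3 → 9; n=4 → 16; n=5 → 25; n=6 → 36; n=7 → 36.
Total orbitals: 1 + 4 + 9 + 16 + 25 + 36 + 36 = 127.

127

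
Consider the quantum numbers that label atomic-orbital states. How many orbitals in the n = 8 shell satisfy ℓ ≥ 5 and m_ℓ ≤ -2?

The (ℓ, m_ℓ) pairs meeting ℓ ≥ 5 and m_ℓ ≤ -2 give: ℓ=5 → 4; ℓ=6 → 5; ℓ=7 → 6.
Total orbitals: 4 + 5 + 6 = 15.

15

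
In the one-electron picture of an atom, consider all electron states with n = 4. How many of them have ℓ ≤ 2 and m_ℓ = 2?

2

With n = 4 the allowed ℓ are 0, 1, …, 3.
Orbitals with ℓ ≤ 2 and m_ℓ = 2, by ℓ: ℓ=2 → 1.
Orbitals: 1. Each orbital carries two spin states, so 1 × 2 = 2 states.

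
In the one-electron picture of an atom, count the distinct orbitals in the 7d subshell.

5

A subshell has 2l+1 orbitals; with l = 2, that's 5.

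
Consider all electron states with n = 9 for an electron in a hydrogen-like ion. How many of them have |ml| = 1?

For n = 9, l ranges over 0 … 8.
Per l-value: l=1 → 2; l=2 → 2; l=3 → 2; l=4 → 2; l=5 → 2; l=6 → 2; l=7 → 2; l=8 → 2.
Orbitals: 2 + 2 + 2 + 2 + 2 + 2 + 2 + 2 = 16. Each orbital carries two spin states, so 16 × 2 = 32 states.

32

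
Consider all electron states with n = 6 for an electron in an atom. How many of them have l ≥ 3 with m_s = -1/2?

27

Contributions: l=3 → 7; l=4 → 9; l=5 → 11.
Orbitals: 7 + 9 + 11 = 27. With m_s fixed to a single value there is one state per orbital, giving 27 states.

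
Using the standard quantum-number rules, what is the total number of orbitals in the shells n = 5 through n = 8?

Shell n has n² orbitals: 5²=25 + 6²=36 + 7²=49 + 8²=64 = 174 orbitals.

174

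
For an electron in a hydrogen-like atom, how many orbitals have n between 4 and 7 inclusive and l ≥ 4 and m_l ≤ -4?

10

Per-shell orbital counts meeting the constraint:
n=5 → 1; n=6 → 3; n=7 → 6.
Total orbitals: 1 + 3 + 6 = 10.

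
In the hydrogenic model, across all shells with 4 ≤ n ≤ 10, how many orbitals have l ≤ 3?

112

Treat each shell separately and count matching orbitals:
n=4 → 16; n=5 → 16; n=6 → 16; n=7 → 16; n=8 → 16; n=9 → 16; n=10 → 16.
Total orbitals: 16 + 16 + 16 + 16 + 16 + 16 + 16 = 112.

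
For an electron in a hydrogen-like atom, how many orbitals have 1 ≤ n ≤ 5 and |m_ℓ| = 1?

Work shell by shell — for each n, count the (ℓ, m_ℓ) pairs that satisfy |m_ℓ| = 1:
n=2 → 2; n=3 → 4; n=4 → 6; n=5 → 8.
Total orbitals: 2 + 4 + 6 + 8 = 20.

20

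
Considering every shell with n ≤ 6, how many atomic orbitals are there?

Total orbitals = 1² + 2² + 3² + 4² + 5² + 6² = 91.

91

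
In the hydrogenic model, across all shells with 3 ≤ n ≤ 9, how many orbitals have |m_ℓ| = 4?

30

Go shell by shell, enumerating (ℓ, m_ℓ) with |m_ℓ| = 4:
n=5 → 2; n=6 → 4; n=7 → 6; n=8 → 8; n=9 → 10.
Total orbitals: 2 + 4 + 6 + 8 + 10 = 30.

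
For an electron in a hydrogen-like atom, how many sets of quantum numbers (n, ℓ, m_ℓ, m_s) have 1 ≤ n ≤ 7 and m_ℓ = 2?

Per-shell orbital counts meeting the constraint:
n=3 → 1; n=4 → 2; n=5 → 3; n=6 → 4; n=7 → 5.
Orbitals: 1 + 2 + 3 + 4 + 5 = 15. Including both spin states (m_s = ±1/2) gives 2 × 15 = 30 states.

30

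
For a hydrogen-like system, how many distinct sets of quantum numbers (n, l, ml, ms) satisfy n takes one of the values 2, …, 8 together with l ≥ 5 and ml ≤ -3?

Treat each shell separately and count matching orbitals:
n=6 → 3; n=7 → 7; n=8 → 12.
Orbitals: 3 + 7 + 12 = 22. Including both spin states (ms = ±1/2) gives 2 × 22 = 44 states.

44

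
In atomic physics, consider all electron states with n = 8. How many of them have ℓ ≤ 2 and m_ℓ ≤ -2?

2

With n = 8 the allowed ℓ are 0, 1, …, 7.
Per ℓ-value: ℓ=2 → 1.
Orbitals: 1. Each orbital carries two spin states, so 1 × 2 = 2 states.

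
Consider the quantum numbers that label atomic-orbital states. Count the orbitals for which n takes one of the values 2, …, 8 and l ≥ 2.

175

Work shell by shell — for each n, count the (l, m_l) pairs that satisfy l ≥ 2:
n=3 → 5; n=4 → 12; n=5 → 21; n=6 → 32; n=7 → 45; n=8 → 60.
Total orbitals: 5 + 12 + 21 + 32 + 45 + 60 = 175.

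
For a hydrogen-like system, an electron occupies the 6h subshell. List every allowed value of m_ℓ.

-5, -4, -3, -2, -1, 0, 1, 2, 3, 4, 5

The 6h subshell has ℓ = 5, and m_ℓ takes every integer from −ℓ to +ℓ. With ℓ = 5 that gives the 11 values -5, -4, -3, -2, -1, 0, 1, 2, 3, 4, 5.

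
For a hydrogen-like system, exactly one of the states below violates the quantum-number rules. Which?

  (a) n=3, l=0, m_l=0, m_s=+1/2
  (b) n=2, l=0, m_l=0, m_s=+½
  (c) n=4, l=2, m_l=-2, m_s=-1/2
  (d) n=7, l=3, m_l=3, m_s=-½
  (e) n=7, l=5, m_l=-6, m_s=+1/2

(e)

(e) has |m_l| = 6 > l = 5, violating −l ≤ m_l ≤ l.
The remaining sets (a), (b), (c), (d) satisfy all four rules.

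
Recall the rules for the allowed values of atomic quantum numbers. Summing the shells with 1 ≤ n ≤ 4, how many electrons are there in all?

60

Shell n has n² orbitals: 1²=1 + 2²=4 + 3²=9 + 4²=16 = 30 orbitals.
Two spin states per orbital: 2 × 30 = 60 electrons.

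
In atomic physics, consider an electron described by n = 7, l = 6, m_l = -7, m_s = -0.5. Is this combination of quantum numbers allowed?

The magnetic quantum number must satisfy −l ≤ m_l ≤ l. With l = 6, m_l can only be -6, -5, -4, -3, -2, -1, 0, 1, 2, 3, 4, 5, 6, so m_l = -7 is forbidden.

Invalid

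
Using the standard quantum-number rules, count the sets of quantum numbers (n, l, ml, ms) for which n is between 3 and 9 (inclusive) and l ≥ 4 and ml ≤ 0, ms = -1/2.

95

Per-shell orbital counts meeting the constraint:
n=5 → 5; n=6 → 11; n=7 → 18; n=8 → 26; n=9 → 35.
Orbitals: 5 + 11 + 18 + 26 + 35 = 95. With ms fixed to -1/2 there is one state per orbital, so 95 states.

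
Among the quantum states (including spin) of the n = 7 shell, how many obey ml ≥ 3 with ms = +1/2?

10

For n = 7, l ranges over 0 … 6.
Per l-value: l=3 → 1; l=4 → 2; l=5 → 3; l=6 → 4.
Orbitals: 1 + 2 + 3 + 4 = 10. With ms fixed to a single value there is one state per orbital, giving 10 states.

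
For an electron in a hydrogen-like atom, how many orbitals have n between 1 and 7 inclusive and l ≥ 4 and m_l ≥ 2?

For each n in the range, tally the orbitals obeying l ≥ 4 and m_l ≥ 2:
n=5 → 3; n=6 → 7; n=7 → 12.
Total orbitals: 3 + 7 + 12 = 22.

22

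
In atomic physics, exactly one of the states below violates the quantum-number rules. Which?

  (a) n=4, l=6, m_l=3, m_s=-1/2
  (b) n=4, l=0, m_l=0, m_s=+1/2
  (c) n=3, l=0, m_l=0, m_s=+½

(a)

(a) has l = 6 ≥ n = 4, violating 0 ≤ l ≤ n−1.
The remaining sets (b), (c) satisfy all four rules.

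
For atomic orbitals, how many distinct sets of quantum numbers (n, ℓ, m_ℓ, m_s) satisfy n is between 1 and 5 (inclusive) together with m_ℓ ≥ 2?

20

Count contributing orbitals for each principal shell:
n=3 → 1; n=4 → 3; n=5 → 6.
Orbitals: 1 + 3 + 6 = 10. Including both spin states (m_s = ±1/2) gives 2 × 10 = 20 states.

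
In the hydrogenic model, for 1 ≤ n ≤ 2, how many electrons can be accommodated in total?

10

Total orbitals = 1² + 2² = 5. Doubling for spin gives 10 electrons.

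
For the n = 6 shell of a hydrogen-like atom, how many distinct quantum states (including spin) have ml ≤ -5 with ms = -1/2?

With n = 6 the allowed l are 0, 1, …, 5.
The (l, ml) pairs meeting ml ≤ -5 give: l=5 → 1.
Orbitals: 1. With ms fixed to a single value there is one state per orbital, giving 1 state.

1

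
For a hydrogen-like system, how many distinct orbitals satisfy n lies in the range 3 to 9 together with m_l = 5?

Per-shell orbital counts meeting the constraint:
n=6 → 1; n=7 → 2; n=8 → 3; n=9 → 4.
Total orbitals: 1 + 2 + 3 + 4 = 10.

10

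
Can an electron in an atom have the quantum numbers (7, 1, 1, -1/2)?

n = 7 is a positive integer. ℓ = 1 satisfies 0 ≤ ℓ ≤ n−1 = 6. m_ℓ = 1 lies in the range −ℓ … +ℓ (here −1 … 1). m_s = -1/2 is one of ±1/2.
All four constraints are satisfied.

Allowed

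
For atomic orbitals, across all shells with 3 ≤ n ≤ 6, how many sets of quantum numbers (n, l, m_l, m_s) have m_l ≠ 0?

136

Count contributing orbitals for each principal shell:
n=3 → 6; n=4 → 12; n=5 → 20; n=6 → 30.
Orbitals: 6 + 12 + 20 + 30 = 68. Including both spin states (m_s = ±1/2) gives 2 × 68 = 136 states.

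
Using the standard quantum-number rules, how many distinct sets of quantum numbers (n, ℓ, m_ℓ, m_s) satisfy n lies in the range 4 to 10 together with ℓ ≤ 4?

For each n in the range, tally the orbitals obeying ℓ ≤ 4:
n=4 → 16; n=5 → 25; n=6 → 25; n=7 → 25; n=8 → 25; n=9 → 25; n=10 → 25.
Orbitals: 16 + 25 + 25 + 25 + 25 + 25 + 25 = 166. Including both spin states (m_s = ±1/2) gives 2 × 166 = 332 states.

332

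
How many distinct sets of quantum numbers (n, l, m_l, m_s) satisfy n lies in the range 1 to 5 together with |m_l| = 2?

24

Count contributing orbitals for each principal shell:
n=3 → 2; n=4 → 4; n=5 → 6.
Orbitals: 2 + 4 + 6 = 12. Including both spin states (m_s = ±1/2) gives 2 × 12 = 24 states.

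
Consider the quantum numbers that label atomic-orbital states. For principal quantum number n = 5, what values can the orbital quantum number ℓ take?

0, 1, 2, 3, 4

ℓ is an integer with 0 ≤ ℓ ≤ n−1, so for n = 5: ℓ = 0, 1, 2, 3, 4.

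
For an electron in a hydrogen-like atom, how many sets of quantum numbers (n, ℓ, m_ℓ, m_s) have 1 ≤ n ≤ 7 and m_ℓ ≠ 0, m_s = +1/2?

Count contributing orbitals for each principal shell:
n=2 → 2; n=3 → 6; n=4 → 12; n=5 → 20; n=6 → 30; n=7 → 42.
Orbitals: 2 + 6 + 12 + 20 + 30 + 42 = 112. With m_s fixed to +1/2 there is one state per orbital, so 112 states.

112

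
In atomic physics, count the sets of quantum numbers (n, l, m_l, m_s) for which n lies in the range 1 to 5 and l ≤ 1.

For each n in the range, tally the orbitals obeying l ≤ 1:
n=1 → 1; n=2 → 4; n=3 → 4; n=4 → 4; n=5 → 4.
Orbitals: 1 + 4 + 4 + 4 + 4 = 17. Including both spin states (m_s = ±1/2) gives 2 × 17 = 34 states.

34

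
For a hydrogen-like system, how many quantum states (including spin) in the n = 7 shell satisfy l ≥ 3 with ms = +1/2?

For n = 7, l ranges over 0 … 6.
Orbitals with l ≥ 3, by l: l=3 → 7; l=4 → 9; l=5 → 11; l=6 → 13.
Orbitals: 7 + 9 + 11 + 13 = 40. With ms fixed to a single value there is one state per orbital, giving 40 states.

40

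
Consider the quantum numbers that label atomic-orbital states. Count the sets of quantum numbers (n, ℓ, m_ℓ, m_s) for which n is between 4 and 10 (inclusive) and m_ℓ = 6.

20

Treat each shell separately and count matching orbitals:
n=7 → 1; n=8 → 2; n=9 → 3; n=10 → 4.
Orbitals: 1 + 2 + 3 + 4 = 10. Including both spin states (m_s = ±1/2) gives 2 × 10 = 20 states.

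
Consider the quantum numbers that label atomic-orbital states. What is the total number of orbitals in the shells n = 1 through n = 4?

Shell n has n² orbitals: 1²=1 + 2²=4 + 3²=9 + 4²=16 = 30 orbitals.

30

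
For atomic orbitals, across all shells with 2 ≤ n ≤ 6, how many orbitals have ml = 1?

Go shell by shell, enumerating (l, ml) with ml = 1:
n=2 → 1; n=3 → 2; n=4 → 3; n=5 → 4; n=6 → 5.
Total orbitals: 1 + 2 + 3 + 4 + 5 = 15.

15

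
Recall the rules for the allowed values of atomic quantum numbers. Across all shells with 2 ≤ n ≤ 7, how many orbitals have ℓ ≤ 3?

77

Go shell by shell, enumerating (ℓ, m_ℓ) with ℓ ≤ 3:
n=2 → 4; n=3 → 9; n=4 → 16; n=5 → 16; n=6 → 16; n=7 → 16.
Total orbitals: 4 + 9 + 16 + 16 + 16 + 16 = 77.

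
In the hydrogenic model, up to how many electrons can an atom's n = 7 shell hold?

98

A shell holds 2n² electrons: 2 × 7² = 2 × 49 = 98.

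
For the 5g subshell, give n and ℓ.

The leading integer gives n = 5; the letter 'g' means ℓ = 4.

n = 5, ℓ = 4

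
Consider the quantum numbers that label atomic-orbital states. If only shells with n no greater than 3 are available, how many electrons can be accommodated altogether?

Total orbitals = 1² + 2² + 3² = 14. Doubling for spin gives 28 electrons.

28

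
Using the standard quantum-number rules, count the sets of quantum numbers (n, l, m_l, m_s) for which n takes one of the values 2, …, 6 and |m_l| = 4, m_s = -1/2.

Per-shell orbital counts meeting the constraint:
n=5 → 2; n=6 → 4.
Orbitals: 2 + 4 = 6. With m_s fixed to -1/2 there is one state per orbital, so 6 states.

6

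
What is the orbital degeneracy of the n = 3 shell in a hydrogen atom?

9

The n = 3 shell contains n² = 3² = 9 orbitals.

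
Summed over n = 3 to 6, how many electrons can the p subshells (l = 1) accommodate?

A p subshell (l = 1) exists for every n ≥ 2, so shells n = 3, 4, 5, 6 each contribute one — 4 subshells.
Since each p subshell holds 2(2·1+1) = 6 electrons, the total is 4 × 6 = 24.

24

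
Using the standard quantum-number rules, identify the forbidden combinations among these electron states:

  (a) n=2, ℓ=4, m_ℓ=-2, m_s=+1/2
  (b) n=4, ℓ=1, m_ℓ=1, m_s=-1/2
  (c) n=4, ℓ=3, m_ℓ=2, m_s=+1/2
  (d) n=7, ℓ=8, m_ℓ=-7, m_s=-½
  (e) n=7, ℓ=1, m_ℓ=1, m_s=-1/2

(a) and (d)

(a) has ℓ = 4 ≥ n = 2, violating 0 ≤ ℓ ≤ n−1.
(d) has ℓ = 8 ≥ n = 7, violating 0 ≤ ℓ ≤ n−1.
The remaining sets (b), (c), (e) satisfy all four rules.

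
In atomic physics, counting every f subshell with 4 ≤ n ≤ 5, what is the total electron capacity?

28

An f subshell (ℓ = 3) exists for every n ≥ 4, so shells n = 4, 5 each contribute one — 2 subshells.
Since each f subshell holds 2(2·3+1) = 14 electrons, the total is 2 × 14 = 28.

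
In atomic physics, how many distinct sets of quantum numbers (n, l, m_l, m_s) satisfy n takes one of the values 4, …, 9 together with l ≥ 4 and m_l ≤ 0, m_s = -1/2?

Go shell by shell, enumerating (l, m_l) with l ≥ 4 and m_l ≤ 0:
n=5 → 5; n=6 → 11; n=7 → 18; n=8 → 26; n=9 → 35.
Orbitals: 5 + 11 + 18 + 26 + 35 = 95. With m_s fixed to -1/2 there is one state per orbital, so 95 states.

95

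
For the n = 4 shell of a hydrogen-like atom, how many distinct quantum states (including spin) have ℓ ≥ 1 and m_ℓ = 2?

4

Go through ℓ = 0, …, 3 (the values permitted for n = 4).
Contributions: ℓ=2 → 1; ℓ=3 → 1.
Orbitals: 1 + 1 = 2. Each orbital carries two spin states, so 2 × 2 = 4 states.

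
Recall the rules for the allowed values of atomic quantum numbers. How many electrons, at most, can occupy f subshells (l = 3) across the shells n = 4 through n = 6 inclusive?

42

An f subshell (l = 3) exists for every n ≥ 4, so shells n = 4, 5, 6 each contribute one — 3 subshells.
Since each f subshell holds 2(2·3+1) = 14 electrons, the total is 3 × 14 = 42.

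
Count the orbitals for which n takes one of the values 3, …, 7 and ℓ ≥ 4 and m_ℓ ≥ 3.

16

Per-shell orbital counts meeting the constraint:
n=5 → 2; n=6 → 5; n=7 → 9.
Total orbitals: 2 + 5 + 9 = 16.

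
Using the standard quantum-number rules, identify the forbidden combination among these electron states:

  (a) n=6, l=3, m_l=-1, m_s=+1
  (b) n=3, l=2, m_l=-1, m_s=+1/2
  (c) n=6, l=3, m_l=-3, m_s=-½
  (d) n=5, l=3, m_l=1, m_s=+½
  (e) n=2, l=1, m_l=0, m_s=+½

(a)

(a) has m_s = +1, but an electron's spin must be ±1/2.
The remaining sets (b), (c), (d), (e) satisfy all four rules.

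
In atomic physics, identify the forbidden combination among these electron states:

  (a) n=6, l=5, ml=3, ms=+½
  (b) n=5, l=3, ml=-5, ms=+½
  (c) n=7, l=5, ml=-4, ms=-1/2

(b) has |ml| = 5 > l = 3, violating −l ≤ ml ≤ l.
The remaining sets (a), (c) satisfy all four rules.

(b)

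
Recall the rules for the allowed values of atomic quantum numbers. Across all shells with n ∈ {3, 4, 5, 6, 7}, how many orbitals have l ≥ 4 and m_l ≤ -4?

Per-shell orbital counts meeting the constraint:
n=5 → 1; n=6 → 3; n=7 → 6.
Total orbitals: 1 + 3 + 6 = 10.

10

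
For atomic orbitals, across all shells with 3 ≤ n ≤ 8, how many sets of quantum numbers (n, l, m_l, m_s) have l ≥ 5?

Work shell by shell — for each n, count the (l, m_l) pairs that satisfy l ≥ 5:
n=6 → 11; n=7 → 24; n=8 → 39.
Orbitals: 11 + 24 + 39 = 74. Including both spin states (m_s = ±1/2) gives 2 × 74 = 148 states.

148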